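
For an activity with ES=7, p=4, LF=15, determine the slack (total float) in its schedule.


EF = ES + duration = 7 + 4 = 11
LS = LF - duration = 15 - 4 = 11
Total Float = LF - EF = 15 - 11
(or LS - ES = 11 - 7)
= 4


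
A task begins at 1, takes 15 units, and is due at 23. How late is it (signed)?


Completion = 1 + 15 = 16
Lateness = C - d = 16 - 23
= -7


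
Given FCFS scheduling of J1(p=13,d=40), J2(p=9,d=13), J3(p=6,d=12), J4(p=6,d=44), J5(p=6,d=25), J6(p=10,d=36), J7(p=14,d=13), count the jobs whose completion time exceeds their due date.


Completion vs due date:
  J1: C=13, d=40 → on time
  J2: C=22, d=13 → TARDY
  J3: C=28, d=12 → TARDY
  J4: C=34, d=44 → on time
  J5: C=40, d=25 → TARDY
  J6: C=50, d=36 → TARDY
  J7: C=64, d=13 → TARDY
Tardy jobs: J2, J3, J5, J6, J7
Count = 5


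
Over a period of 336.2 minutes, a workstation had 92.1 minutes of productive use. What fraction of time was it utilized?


Utilization = busy / total × 100
= 92.1 / 336.2 × 100
= 27.4%


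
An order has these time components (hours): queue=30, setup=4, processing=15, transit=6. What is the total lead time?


Lead time = queue + setup + processing + transit
= 30 + 4 + 15 + 6
= 55 hours


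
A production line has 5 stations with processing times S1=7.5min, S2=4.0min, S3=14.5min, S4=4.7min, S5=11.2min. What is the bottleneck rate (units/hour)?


Bottleneck = longest station time
Station times: [7.5, 4.0, 14.5, 4.7, 11.2]
Max = 14.5 min
Rate = 60 / 14.5
= 4.14 units/hour (bottleneck: 14.5min)


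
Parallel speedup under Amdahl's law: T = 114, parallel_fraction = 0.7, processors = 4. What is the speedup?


Amdahl's law: T_p = T × ((1-p) + p/N)
= 114 × ((1-0.7) + 0.7/4)
= 114 × (0.30 + 0.1750)
= 114 × 0.4750
= 54.15
Speedup = 114/54.15
= 2.11×


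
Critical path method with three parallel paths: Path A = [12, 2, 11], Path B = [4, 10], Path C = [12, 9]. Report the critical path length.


Path A: 12 + 2 + 11 = 25
Path B: 4 + 10 = 14
Path C: 12 + 9 = 21
Critical path = longest = max(25, 14, 21)
= 25 (Path A)


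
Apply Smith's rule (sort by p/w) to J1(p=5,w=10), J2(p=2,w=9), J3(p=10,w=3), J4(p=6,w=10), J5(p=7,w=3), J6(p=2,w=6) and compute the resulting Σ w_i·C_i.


WSPT order (by p/w): J2 → J6 → J1 → J4 → J5 → J3
  J2: C=2, w·C=9×2=18
  J6: C=4, w·C=6×4=24
  J1: C=9, w·C=10×9=90
  J4: C=15, w·C=10×15=150
  J5: C=22, w·C=3×22=66
  J3: C=32, w·C=3×32=96
Σ w·C = 444
= 444


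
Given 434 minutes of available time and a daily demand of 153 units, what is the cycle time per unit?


Cycle time = available time / demand
= 434 / 153
= 2.84 min/unit


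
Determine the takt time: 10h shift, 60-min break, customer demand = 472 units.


Available = 10×60 - 60 = 540 min
Takt time = 540 / 472
= 1.14 min/unit


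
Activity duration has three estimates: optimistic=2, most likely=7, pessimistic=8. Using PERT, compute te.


te = (o + 4m + p) / 6
= (2 + 4×7 + 8) / 6
= (2 + 28 + 8) / 6
= 38 / 6
= 6.33


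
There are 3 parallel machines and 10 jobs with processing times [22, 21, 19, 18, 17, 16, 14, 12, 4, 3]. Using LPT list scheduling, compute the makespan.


Jobs (LPT sorted): [22, 21, 19, 18, 17, 16, 14, 12, 4, 3]
Machines: 3
  J=22 → Machine 1 (load: 0+22=22)
  J=21 → Machine 2 (load: 0+21=21)
  J=19 → Machine 3 (load: 0+19=19)
  J=18 → Machine 3 (load: 19+18=37)
  J=17 → Machine 2 (load: 21+17=38)
  J=16 → Machine 1 (load: 22+16=38)
  J=14 → Machine 3 (load: 37+14=51)
  J=12 → Machine 1 (load: 38+12=50)
  J=4 → Machine 2 (load: 38+4=42)
  J=3 → Machine 2 (load: 42+3=45)
Machine loads: [50, 45, 51]
Makespan = max = 51 time units


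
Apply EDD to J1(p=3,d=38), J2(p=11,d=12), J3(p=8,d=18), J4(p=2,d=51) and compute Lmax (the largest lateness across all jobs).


EDD order: J2 → J3 → J1 → J4
Completion and lateness:
  J2: C=11, d=12, L=11-12=-1
  J3: C=19, d=18, L=19-18=1
  J1: C=22, d=38, L=22-38=-16
  J4: C=24, d=51, L=24-51=-27
Lmax = max(-1, 1, -16, -27)
= 1


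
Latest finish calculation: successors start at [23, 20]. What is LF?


LF = min of all successor start times
Successors start at: [23, 20]
LF = min(23, 20)
= 20


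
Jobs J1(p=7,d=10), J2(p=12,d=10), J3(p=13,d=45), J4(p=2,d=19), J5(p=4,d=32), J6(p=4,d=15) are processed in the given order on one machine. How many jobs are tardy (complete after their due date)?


Completion vs due date:
  J1: C=7, d=10 → on time
  J2: C=19, d=10 → TARDY
  J3: C=32, d=45 → on time
  J4: C=34, d=19 → TARDY
  J5: C=38, d=32 → TARDY
  J6: C=42, d=15 → TARDY
Tardy jobs: J2, J4, J5, J6
Count = 4


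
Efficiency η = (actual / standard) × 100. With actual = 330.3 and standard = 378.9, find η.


Efficiency = (actual / standard) × 100
= (330.3 / 378.9) × 100
= 87.2%


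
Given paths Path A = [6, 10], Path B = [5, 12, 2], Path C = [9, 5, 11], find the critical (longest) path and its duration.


Path A: 6 + 10 = 16
Path B: 5 + 12 + 2 = 19
Path C: 9 + 5 + 11 = 25
Critical path = longest = max(16, 19, 25)
= 25 (Path C)


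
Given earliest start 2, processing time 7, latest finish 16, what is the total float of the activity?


EF = ES + duration = 2 + 7 = 9
LS = LF - duration = 16 - 7 = 9
Total Float = LF - EF = 16 - 9
(or LS - ES = 9 - 2)
= 7


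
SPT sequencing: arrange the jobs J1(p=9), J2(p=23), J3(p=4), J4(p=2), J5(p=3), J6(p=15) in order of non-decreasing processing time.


SPT: sort by shortest processing time
  J4: p=2
  J5: p=3
  J3: p=4
  J1: p=9
  J6: p=15
  J2: p=23
Order: J4 → J5 → J3 → J1 → J6 → J2


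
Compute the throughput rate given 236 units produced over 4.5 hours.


Throughput = units / time
= 236 / 4.5
= 52.4 units/hour


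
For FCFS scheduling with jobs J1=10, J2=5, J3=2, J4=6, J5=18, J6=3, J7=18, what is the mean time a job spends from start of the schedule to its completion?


Completion times:
  J1: completes at 10
  J2: completes at 15
  J3: completes at 17
  J4: completes at 23
  J5: completes at 41
  J6: completes at 44
  J7: completes at 62
Sum = 212
Average = 212/7
= 30.29


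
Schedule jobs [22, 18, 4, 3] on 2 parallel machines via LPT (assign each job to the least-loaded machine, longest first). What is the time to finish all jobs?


Jobs (LPT sorted): [22, 18, 4, 3]
Machines: 2
  J=22 → Machine 1 (load: 0+22=22)
  J=18 → Machine 2 (load: 0+18=18)
  J=4 → Machine 2 (load: 18+4=22)
  J=3 → Machine 1 (load: 22+3=25)
Machine loads: [25, 22]
Makespan = max = 25 time units


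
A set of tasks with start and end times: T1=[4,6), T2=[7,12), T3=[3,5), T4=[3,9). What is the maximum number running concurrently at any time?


Check each time point for overlaps:
  t=4: 3 tasks active (T1, T3, T4)
Max concurrent = 3


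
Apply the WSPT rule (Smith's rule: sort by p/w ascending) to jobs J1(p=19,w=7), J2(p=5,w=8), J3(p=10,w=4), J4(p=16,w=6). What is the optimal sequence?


WSPT (Smith's rule): sort by p/w ascending
  J2: p/w = 5/8 = 0.625
  J3: p/w = 10/4 = 2.500
  J4: p/w = 16/6 = 2.667
  J1: p/w = 19/7 = 2.714
Order: J2 → J3 → J4 → J1


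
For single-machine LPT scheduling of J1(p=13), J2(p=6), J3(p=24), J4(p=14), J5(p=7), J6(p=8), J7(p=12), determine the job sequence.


LPT: sort by longest processing time first
  J3: p=24
  J4: p=14
  J1: p=13
  J7: p=12
  J6: p=8
  J5: p=7
  J2: p=6
Order: J3 → J4 → J1 → J7 → J6 → J5 → J2


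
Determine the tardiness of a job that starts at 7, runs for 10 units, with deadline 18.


Completion = start + processing = 7 + 10 = 17
Tardiness = max(0, C - d) = max(0, 17 - 18)
= max(0, -1)
= 0


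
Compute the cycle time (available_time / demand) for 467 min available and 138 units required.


Cycle time = available time / demand
= 467 / 138
= 3.38 min/unit


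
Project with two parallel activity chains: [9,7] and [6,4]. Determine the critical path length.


Path A: 9 + 7 = 16
Path B: 6 + 4 = 10
Critical path = longest = max(16, 10)
= 16 (Path A)


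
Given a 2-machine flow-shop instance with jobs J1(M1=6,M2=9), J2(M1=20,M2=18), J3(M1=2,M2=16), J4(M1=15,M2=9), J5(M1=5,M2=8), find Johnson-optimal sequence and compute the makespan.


Johnson's rule:
Group 1 (M1≤M2, sort by M1): ['J3', 'J5', 'J1']
Group 2 (M1>M2, sort desc M2): ['J2', 'J4']
Sequence: J3 → J5 → J1 → J2 → J4
Makespan calculation:
  J3: M1 done=2, M2 done=18
  J5: M1 done=7, M2 done=26
  J1: M1 done=13, M2 done=35
  J2: M1 done=33, M2 done=53
  J4: M1 done=48, M2 done=62
= Sequence: J3 → J5 → J1 → J2 → J4, Makespan: 62


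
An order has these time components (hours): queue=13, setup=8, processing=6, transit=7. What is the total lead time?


Lead time = queue + setup + processing + transit
= 13 + 8 + 6 + 7
= 34 hours


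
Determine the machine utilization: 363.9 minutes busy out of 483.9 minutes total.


Utilization = busy / total × 100
= 363.9 / 483.9 × 100
= 75.2%


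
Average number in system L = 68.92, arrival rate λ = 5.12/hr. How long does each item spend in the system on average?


Little's law: L = λW → W = L / λ
= 68.92 / 5.12
= 13.46 hours


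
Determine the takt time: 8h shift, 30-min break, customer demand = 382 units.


Available = 8×60 - 30 = 450 min
Takt time = 450 / 382
= 1.18 min/unit


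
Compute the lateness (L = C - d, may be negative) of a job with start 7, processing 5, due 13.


Completion = 7 + 5 = 12
Lateness = C - d = 12 - 13
= -1


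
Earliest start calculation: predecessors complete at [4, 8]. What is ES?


ES = max of all predecessor completion times
Predecessors: [4, 8]
ES = max(4, 8)
= 8


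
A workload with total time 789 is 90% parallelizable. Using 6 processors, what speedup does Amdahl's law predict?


Amdahl's law: T_p = T × ((1-p) + p/N)
= 789 × ((1-0.9) + 0.9/6)
= 789 × (0.10 + 0.1500)
= 789 × 0.2500
= 197.25
Speedup = 789/197.25
= 4.00×


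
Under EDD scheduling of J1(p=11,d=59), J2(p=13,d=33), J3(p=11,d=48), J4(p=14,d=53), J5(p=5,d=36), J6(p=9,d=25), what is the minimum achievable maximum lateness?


EDD order: J6 → J2 → J5 → J3 → J4 → J1
Completion and lateness:
  J6: C=9, d=25, L=9-25=-16
  J2: C=22, d=33, L=22-33=-11
  J5: C=27, d=36, L=27-36=-9
  J3: C=38, d=48, L=38-48=-10
  J4: C=52, d=53, L=52-53=-1
  J1: C=63, d=59, L=63-59=4
Lmax = max(-16, -11, -9, -10, -1, 4)
= 4


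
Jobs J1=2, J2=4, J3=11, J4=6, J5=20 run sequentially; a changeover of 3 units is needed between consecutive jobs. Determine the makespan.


Makespan = Σ processing + (n-1) × setup
= (2 + 4 + 11 + 6 + 20) + (5-1)×3
= 43 + 12
= 55 time units


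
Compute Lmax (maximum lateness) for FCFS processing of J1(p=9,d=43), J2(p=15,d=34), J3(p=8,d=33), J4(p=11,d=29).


Lateness per job (L = C - d):
  J1: C=9, d=43, L=-34
  J2: C=24, d=34, L=-10
  J3: C=32, d=33, L=-1
  J4: C=43, d=29, L=14
Lmax = max(-34, -10, -1, 14)
= 14


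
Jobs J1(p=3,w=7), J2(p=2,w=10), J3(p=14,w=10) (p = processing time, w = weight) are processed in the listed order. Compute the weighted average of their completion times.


Completion times:
  J1: C=3, w×C=7×3=21
  J2: C=5, w×C=10×5=50
  J3: C=19, w×C=10×19=190
Sum w×C = 261
Sum w = 27
Weighted avg = 261/27
= 9.67


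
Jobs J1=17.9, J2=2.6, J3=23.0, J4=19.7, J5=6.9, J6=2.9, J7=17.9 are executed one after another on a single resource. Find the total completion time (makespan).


Sequential makespan: sum all processing times
= 17.9 + 2.6 + 23.0 + 19.7 + 6.9 + 2.9 + 17.9
= 90.9 time units


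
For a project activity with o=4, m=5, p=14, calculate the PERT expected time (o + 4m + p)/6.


te = (o + 4m + p) / 6
= (4 + 4×5 + 14) / 6
= (4 + 20 + 14) / 6
= 38 / 6
= 6.33


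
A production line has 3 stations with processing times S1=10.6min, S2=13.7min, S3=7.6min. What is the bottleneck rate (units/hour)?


Bottleneck = longest station time
Station times: [10.6, 13.7, 7.6]
Max = 13.7 min
Rate = 60 / 13.7
= 4.38 units/hour (bottleneck: 13.7min)


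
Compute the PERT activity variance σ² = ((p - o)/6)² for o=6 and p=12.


σ² = ((p - o) / 6)² = (p - o)² / 36
= (12 - 6)² / 36
= 6² / 36
= 36 / 36
= 1.0000


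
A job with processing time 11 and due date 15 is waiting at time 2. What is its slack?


Slack = due - current_time - processing
= 15 - 2 - 11
= 2


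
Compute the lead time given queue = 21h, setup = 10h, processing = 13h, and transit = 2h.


Lead time = queue + setup + processing + transit
= 21 + 10 + 13 + 2
= 46 hours


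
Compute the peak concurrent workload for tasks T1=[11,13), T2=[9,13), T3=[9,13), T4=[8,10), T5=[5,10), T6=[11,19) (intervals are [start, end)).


Check each time point for overlaps:
  t=9: 4 tasks active (T2, T3, T4, T5)
Max concurrent = 4


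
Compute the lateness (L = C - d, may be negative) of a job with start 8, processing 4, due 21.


Completion = 8 + 4 = 12
Lateness = C - d = 12 - 21
= -9


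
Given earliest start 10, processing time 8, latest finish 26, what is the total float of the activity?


EF = ES + duration = 10 + 8 = 18
LS = LF - duration = 26 - 8 = 18
Total Float = LF - EF = 26 - 18
(or LS - ES = 18 - 10)
= 8


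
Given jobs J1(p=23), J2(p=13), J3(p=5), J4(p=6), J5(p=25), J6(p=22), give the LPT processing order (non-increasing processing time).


LPT: sort by longest processing time first
  J5: p=25
  J1: p=23
  J6: p=22
  J2: p=13
  J4: p=6
  J3: p=5
Order: J5 → J1 → J6 → J2 → J4 → J3


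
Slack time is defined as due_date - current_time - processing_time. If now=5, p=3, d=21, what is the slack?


Slack = due - current_time - processing
= 21 - 5 - 3
= 13


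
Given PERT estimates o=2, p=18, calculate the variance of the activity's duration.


σ² = ((p - o) / 6)² = (p - o)² / 36
= (18 - 2)² / 36
= 16² / 36
= 256 / 36
= 7.1111


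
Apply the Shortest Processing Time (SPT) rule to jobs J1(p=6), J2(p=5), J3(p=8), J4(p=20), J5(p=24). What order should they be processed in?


SPT: sort by shortest processing time
  J2: p=5
  J1: p=6
  J3: p=8
  J4: p=20
  J5: p=24
Order: J2 → J1 → J3 → J4 → J5


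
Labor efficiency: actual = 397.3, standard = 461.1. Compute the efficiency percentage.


Efficiency = (actual / standard) × 100
= (397.3 / 461.1) × 100
= 86.2%


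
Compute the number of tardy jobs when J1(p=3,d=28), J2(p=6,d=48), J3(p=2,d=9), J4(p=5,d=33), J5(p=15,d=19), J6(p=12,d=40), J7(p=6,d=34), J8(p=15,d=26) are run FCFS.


Completion vs due date:
  J1: C=3, d=28 → on time
  J2: C=9, d=48 → on time
  J3: C=11, d=9 → TARDY
  J4: C=16, d=33 → on time
  J5: C=31, d=19 → TARDY
  J6: C=43, d=40 → TARDY
  J7: C=49, d=34 → TARDY
  J8: C=64, d=26 → TARDY
Tardy jobs: J3, J5, J6, J7, J8
Count = 5


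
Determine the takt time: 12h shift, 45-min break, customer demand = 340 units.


Available = 12×60 - 45 = 675 min
Takt time = 675 / 340
= 1.99 min/unit


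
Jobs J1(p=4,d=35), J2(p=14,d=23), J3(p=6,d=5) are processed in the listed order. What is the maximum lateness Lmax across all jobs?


Lateness per job (L = C - d):
  J1: C=4, d=35, L=-31
  J2: C=18, d=23, L=-5
  J3: C=24, d=5, L=19
Lmax = max(-31, -5, 19)
= 19


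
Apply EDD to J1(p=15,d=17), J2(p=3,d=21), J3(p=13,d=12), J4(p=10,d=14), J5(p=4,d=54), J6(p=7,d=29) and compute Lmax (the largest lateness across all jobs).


EDD order: J3 → J4 → J1 → J2 → J6 → J5
Completion and lateness:
  J3: C=13, d=12, L=13-12=1
  J4: C=23, d=14, L=23-14=9
  J1: C=38, d=17, L=38-17=21
  J2: C=41, d=21, L=41-21=20
  J6: C=48, d=29, L=48-29=19
  J5: C=52, d=54, L=52-54=-2
Lmax = max(1, 9, 21, 20, 19, -2)
= 21


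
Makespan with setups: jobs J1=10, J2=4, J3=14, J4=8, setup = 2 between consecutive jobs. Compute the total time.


Makespan = Σ processing + (n-1) × setup
= (10 + 4 + 14 + 8) + (4-1)×2
= 36 + 6
= 42 time units


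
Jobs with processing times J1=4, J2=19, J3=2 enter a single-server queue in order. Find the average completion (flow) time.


Completion times:
  J1: completes at 4
  J2: completes at 23
  J3: completes at 25
Sum = 52
Average = 52/3
= 17.33


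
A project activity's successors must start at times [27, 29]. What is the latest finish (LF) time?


LF = min of all successor start times
Successors start at: [27, 29]
LF = min(27, 29)
= 27


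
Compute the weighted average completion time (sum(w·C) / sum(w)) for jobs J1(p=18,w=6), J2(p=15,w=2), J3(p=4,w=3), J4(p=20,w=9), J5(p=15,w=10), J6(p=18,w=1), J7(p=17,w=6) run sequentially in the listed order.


Completion times:
  J1: C=18, w×C=6×18=108
  J2: C=33, w×C=2×33=66
  J3: C=37, w×C=3×37=111
  J4: C=57, w×C=9×57=513
  J5: C=72, w×C=10×72=720
  J6: C=90, w×C=1×90=90
  J7: C=107, w×C=6×107=642
Sum w×C = 2250
Sum w = 37
Weighted avg = 2250/37
= 60.81


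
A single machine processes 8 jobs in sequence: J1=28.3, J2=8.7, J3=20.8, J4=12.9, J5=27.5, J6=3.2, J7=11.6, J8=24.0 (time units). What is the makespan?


Sequential makespan: sum all processing times
= 28.3 + 8.7 + 20.8 + 12.9 + 27.5 + 3.2 + 11.6 + 24.0
= 137.0 time units


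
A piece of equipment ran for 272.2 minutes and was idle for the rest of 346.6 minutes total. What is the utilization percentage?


Utilization = busy / total × 100
= 272.2 / 346.6 × 100
= 78.5%


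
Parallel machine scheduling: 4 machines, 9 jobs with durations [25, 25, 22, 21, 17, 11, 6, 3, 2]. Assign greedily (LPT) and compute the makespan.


Jobs (LPT sorted): [25, 25, 22, 21, 17, 11, 6, 3, 2]
Machines: 4
  J=25 → Machine 1 (load: 0+25=25)
  J=25 → Machine 2 (load: 0+25=25)
  J=22 → Machine 3 (load: 0+22=22)
  J=21 → Machine 4 (load: 0+21=21)
  J=17 → Machine 4 (load: 21+17=38)
  J=11 → Machine 3 (load: 22+11=33)
  J=6 → Machine 1 (load: 25+6=31)
  J=3 → Machine 2 (load: 25+3=28)
  J=2 → Machine 2 (load: 28+2=30)
Machine loads: [31, 30, 33, 38]
Makespan = max = 38 time units


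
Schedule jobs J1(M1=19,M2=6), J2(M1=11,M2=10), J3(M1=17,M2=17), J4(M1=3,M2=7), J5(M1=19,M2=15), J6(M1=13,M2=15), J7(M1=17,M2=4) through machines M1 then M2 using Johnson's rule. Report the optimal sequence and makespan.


Johnson's rule:
Group 1 (M1≤M2, sort by M1): ['J4', 'J6', 'J3']
Group 2 (M1>M2, sort desc M2): ['J5', 'J2', 'J1', 'J7']
Sequence: J4 → J6 → J3 → J5 → J2 → J1 → J7
Makespan calculation:
  J4: M1 done=3, M2 done=10
  J6: M1 done=16, M2 done=31
  J3: M1 done=33, M2 done=50
  J5: M1 done=52, M2 done=67
  J2: M1 done=63, M2 done=77
  J1: M1 done=82, M2 done=88
  J7: M1 done=99, M2 done=103
= Sequence: J4 → J6 → J3 → J5 → J2 → J1 → J7, Makespan: 103


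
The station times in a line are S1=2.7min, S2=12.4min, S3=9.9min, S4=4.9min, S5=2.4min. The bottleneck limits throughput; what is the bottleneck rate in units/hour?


Bottleneck = longest station time
Station times: [2.7, 12.4, 9.9, 4.9, 2.4]
Max = 12.4 min
Rate = 60 / 12.4
= 4.84 units/hour (bottleneck: 12.4min)


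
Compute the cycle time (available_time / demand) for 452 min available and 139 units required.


Cycle time = available time / demand
= 452 / 139
= 3.25 min/unit


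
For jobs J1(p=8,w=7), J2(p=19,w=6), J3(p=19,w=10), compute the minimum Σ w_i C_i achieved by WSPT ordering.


WSPT order (by p/w): J1 → J3 → J2
  J1: C=8, w·C=7×8=56
  J3: C=27, w·C=10×27=270
  J2: C=46, w·C=6×46=276
Σ w·C = 602
= 602


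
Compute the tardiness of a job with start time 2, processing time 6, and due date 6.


Completion = start + processing = 2 + 6 = 8
Tardiness = max(0, C - d) = max(0, 8 - 6)
= max(0, 2)
= 2


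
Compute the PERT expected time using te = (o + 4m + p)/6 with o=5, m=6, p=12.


te = (o + 4m + p) / 6
= (5 + 4×6 + 12) / 6
= (5 + 24 + 12) / 6
= 41 / 6
= 6.83


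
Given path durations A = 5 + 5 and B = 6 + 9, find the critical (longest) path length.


Path A: 5 + 5 = 10
Path B: 6 + 9 = 15
Critical path = longest = max(10, 15)
= 15 (Path B)


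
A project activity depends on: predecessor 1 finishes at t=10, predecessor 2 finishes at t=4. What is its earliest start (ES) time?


ES = max of all predecessor completion times
Predecessors: [10, 4]
ES = max(10, 4)
= 10


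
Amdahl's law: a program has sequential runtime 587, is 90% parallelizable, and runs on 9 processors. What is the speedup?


Amdahl's law: T_p = T × ((1-p) + p/N)
= 587 × ((1-0.9) + 0.9/9)
= 587 × (0.10 + 0.1000)
= 587 × 0.2000
= 117.40
Speedup = 587/117.40
= 5.00×


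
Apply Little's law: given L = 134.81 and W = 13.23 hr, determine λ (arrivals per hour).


Little's law: L = λW → λ = L / W
= 134.81 / 13.23
= 10.19 per hour


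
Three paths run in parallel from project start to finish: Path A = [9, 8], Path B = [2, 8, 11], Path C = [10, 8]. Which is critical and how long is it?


Path A: 9 + 8 = 17
Path B: 2 + 8 + 11 = 21
Path C: 10 + 8 = 18
Critical path = longest = max(17, 21, 18)
= 21 (Path B)


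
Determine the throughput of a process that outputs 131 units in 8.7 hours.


Throughput = units / time
= 131 / 8.7
= 15.1 units/hour


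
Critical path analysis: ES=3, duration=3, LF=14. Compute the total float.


EF = ES + duration = 3 + 3 = 6
LS = LF - duration = 14 - 3 = 11
Total Float = LF - EF = 14 - 6
(or LS - ES = 11 - 3)
= 8


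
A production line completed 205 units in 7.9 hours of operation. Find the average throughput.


Throughput = units / time
= 205 / 7.9
= 25.9 units/hour


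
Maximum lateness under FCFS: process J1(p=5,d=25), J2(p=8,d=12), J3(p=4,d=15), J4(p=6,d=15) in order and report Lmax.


Lateness per job (L = C - d):
  J1: C=5, d=25, L=-20
  J2: C=13, d=12, L=1
  J3: C=17, d=15, L=2
  J4: C=23, d=15, L=8
Lmax = max(-20, 1, 2, 8)
= 8


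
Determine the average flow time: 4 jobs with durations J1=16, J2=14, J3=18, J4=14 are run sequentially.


Completion times:
  J1: completes at 16
  J2: completes at 30
  J3: completes at 48
  J4: completes at 62
Sum = 156
Average = 156/4
= 39.00


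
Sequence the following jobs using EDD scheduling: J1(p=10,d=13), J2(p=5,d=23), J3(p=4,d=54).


EDD: sort by earliest due date
  J1: d=13, p=10
  J2: d=23, p=5
  J3: d=54, p=4
Order: J1 → J2 → J3


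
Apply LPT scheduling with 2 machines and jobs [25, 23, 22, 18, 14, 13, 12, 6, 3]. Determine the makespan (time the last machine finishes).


Jobs (LPT sorted): [25, 23, 22, 18, 14, 13, 12, 6, 3]
Machines: 2
  J=25 → Machine 1 (load: 0+25=25)
  J=23 → Machine 2 (load: 0+23=23)
  J=22 → Machine 2 (load: 23+22=45)
  J=18 → Machine 1 (load: 25+18=43)
  J=14 → Machine 1 (load: 43+14=57)
  J=13 → Machine 2 (load: 45+13=58)
  J=12 → Machine 1 (load: 57+12=69)
  J=6 → Machine 2 (load: 58+6=64)
  J=3 → Machine 2 (load: 64+3=67)
Machine loads: [69, 67]
Makespan = max = 69 time units


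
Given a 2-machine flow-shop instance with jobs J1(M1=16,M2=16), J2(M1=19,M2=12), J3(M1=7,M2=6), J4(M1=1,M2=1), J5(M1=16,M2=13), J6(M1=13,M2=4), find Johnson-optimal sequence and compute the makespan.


Johnson's rule:
Group 1 (M1≤M2, sort by M1): ['J4', 'J1']
Group 2 (M1>M2, sort desc M2): ['J5', 'J2', 'J3', 'J6']
Sequence: J4 → J1 → J5 → J2 → J3 → J6
Makespan calculation:
  J4: M1 done=1, M2 done=2
  J1: M1 done=17, M2 done=33
  J5: M1 done=33, M2 done=46
  J2: M1 done=52, M2 done=64
  J3: M1 done=59, M2 done=70
  J6: M1 done=72, M2 done=76
= Sequence: J4 → J1 → J5 → J2 → J3 → J6, Makespan: 76


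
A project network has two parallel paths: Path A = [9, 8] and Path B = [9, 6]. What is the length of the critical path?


Path A: 9 + 8 = 17
Path B: 9 + 6 = 15
Critical path = longest = max(17, 15)
= 17 (Path A)


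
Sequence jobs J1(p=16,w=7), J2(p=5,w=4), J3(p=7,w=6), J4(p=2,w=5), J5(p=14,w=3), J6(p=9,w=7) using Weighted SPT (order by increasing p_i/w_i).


WSPT (Smith's rule): sort by p/w ascending
  J4: p/w = 2/5 = 0.400
  J3: p/w = 7/6 = 1.167
  J2: p/w = 5/4 = 1.250
  J6: p/w = 9/7 = 1.286
  J1: p/w = 16/7 = 2.286
  J5: p/w = 14/3 = 4.667
Order: J4 → J3 → J2 → J6 → J1 → J5


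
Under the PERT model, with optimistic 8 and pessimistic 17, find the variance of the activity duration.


σ² = ((p - o) / 6)² = (p - o)² / 36
= (17 - 8)² / 36
= 9² / 36
= 81 / 36
= 2.2500


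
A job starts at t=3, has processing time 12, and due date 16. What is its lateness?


Completion = 3 + 12 = 15
Lateness = C - d = 15 - 16
= -1


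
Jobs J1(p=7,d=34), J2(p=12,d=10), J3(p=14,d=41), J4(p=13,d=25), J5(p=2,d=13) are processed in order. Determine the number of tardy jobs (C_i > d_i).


Completion vs due date:
  J1: C=7, d=34 → on time
  J2: C=19, d=10 → TARDY
  J3: C=33, d=41 → on time
  J4: C=46, d=25 → TARDY
  J5: C=48, d=13 → TARDY
Tardy jobs: J2, J4, J5
Count = 3


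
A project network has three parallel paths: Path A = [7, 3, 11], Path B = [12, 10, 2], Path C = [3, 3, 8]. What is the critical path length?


Path A: 7 + 3 + 11 = 21
Path B: 12 + 10 + 2 = 24
Path C: 3 + 3 + 8 = 14
Critical path = longest = max(21, 24, 14)
= 24 (Path B)


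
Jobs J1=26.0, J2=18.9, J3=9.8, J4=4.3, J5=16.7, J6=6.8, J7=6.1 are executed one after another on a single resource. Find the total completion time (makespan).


Sequential makespan: sum all processing times
= 26.0 + 18.9 + 9.8 + 4.3 + 16.7 + 6.8 + 6.1
= 88.6 time units


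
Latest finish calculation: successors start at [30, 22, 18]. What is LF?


LF = min of all successor start times
Successors start at: [30, 22, 18]
LF = min(30, 22, 18)
= 18


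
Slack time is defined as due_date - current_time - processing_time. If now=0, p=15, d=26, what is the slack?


Slack = due - current_time - processing
= 26 - 0 - 15
= 11


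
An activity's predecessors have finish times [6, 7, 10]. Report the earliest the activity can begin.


ES = max of all predecessor completion times
Predecessors: [6, 7, 10]
ES = max(6, 7, 10)
= 10


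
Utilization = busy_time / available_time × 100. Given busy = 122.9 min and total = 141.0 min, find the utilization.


Utilization = busy / total × 100
= 122.9 / 141.0 × 100
= 87.2%


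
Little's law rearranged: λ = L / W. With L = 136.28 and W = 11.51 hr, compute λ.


Little's law: L = λW → λ = L / W
= 136.28 / 11.51
= 11.84 per hour


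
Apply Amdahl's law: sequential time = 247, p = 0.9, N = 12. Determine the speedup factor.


Amdahl's law: T_p = T × ((1-p) + p/N)
= 247 × ((1-0.9) + 0.9/12)
= 247 × (0.10 + 0.0750)
= 247 × 0.1750
= 43.22
Speedup = 247/43.22
= 5.71×


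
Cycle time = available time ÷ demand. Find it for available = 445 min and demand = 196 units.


Cycle time = available time / demand
= 445 / 196
= 2.27 min/unit


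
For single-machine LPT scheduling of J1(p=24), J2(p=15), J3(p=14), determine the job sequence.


LPT: sort by longest processing time first
  J1: p=24
  J2: p=15
  J3: p=14
Order: J1 → J2 → J3


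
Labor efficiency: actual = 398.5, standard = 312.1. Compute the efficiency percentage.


Efficiency = (actual / standard) × 100
= (398.5 / 312.1) × 100
= 127.7%


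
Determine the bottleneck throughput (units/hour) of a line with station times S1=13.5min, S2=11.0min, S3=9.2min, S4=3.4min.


Bottleneck = longest station time
Station times: [13.5, 11.0, 9.2, 3.4]
Max = 13.5 min
Rate = 60 / 13.5
= 4.44 units/hour (bottleneck: 13.5min)


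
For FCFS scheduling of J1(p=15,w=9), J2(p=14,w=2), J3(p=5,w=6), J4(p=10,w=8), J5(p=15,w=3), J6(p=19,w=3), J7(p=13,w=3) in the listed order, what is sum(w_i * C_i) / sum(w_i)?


Completion times:
  J1: C=15, w×C=9×15=135
  J2: C=29, w×C=2×29=58
  J3: C=34, w×C=6×34=204
  J4: C=44, w×C=8×44=352
  J5: C=59, w×C=3×59=177
  J6: C=78, w×C=3×78=234
  J7: C=91, w×C=3×91=273
Sum w×C = 1433
Sum w = 34
Weighted avg = 1433/34
= 42.15


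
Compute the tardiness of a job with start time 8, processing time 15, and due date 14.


Completion = start + processing = 8 + 15 = 23
Tardiness = max(0, C - d) = max(0, 23 - 14)
= max(0, 9)
= 9


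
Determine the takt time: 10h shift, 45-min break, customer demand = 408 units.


Available = 10×60 - 45 = 555 min
Takt time = 555 / 408
= 1.36 min/unit


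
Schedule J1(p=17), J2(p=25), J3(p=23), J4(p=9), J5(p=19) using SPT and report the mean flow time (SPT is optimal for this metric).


SPT order: J4 → J1 → J5 → J3 → J2
Completion times:
  J4: C=9
  J1: C=26
  J5: C=45
  J3: C=68
  J2: C=93
Sum = 241, n = 5
Mean flow = 241/5
= 48.20


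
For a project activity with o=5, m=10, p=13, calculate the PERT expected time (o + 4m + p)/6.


te = (o + 4m + p) / 6
= (5 + 4×10 + 13) / 6
= (5 + 40 + 13) / 6
= 58 / 6
= 9.67


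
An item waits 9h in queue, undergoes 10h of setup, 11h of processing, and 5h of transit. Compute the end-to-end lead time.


Lead time = queue + setup + processing + transit
= 9 + 10 + 11 + 5
= 35 hours


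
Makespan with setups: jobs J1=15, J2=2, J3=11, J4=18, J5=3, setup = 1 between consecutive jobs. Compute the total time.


Makespan = Σ processing + (n-1) × setup
= (15 + 2 + 11 + 18 + 3) + (5-1)×1
= 49 + 4
= 53 time units


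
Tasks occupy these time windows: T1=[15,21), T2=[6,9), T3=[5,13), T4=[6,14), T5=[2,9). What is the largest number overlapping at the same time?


Check each time point for overlaps:
  t=6: 4 tasks active (T2, T3, T4, T5)
Max concurrent = 4


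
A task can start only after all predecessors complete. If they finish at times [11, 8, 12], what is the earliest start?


ES = max of all predecessor completion times
Predecessors: [11, 8, 12]
ES = max(11, 8, 12)
= 12


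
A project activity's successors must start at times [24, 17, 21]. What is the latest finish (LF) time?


LF = min of all successor start times
Successors start at: [24, 17, 21]
LF = min(24, 17, 21)
= 17


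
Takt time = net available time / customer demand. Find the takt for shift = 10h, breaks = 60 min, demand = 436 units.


Available = 10×60 - 60 = 540 min
Takt time = 540 / 436
= 1.24 min/unit


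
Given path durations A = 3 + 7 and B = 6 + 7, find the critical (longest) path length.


Path A: 3 + 7 = 10
Path B: 6 + 7 = 13
Critical path = longest = max(10, 13)
= 13 (Path B)


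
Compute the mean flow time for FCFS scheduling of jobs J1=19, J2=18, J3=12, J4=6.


Completion times:
  J1: completes at 19
  J2: completes at 37
  J3: completes at 49
  J4: completes at 55
Sum = 160
Average = 160/4
= 40.00


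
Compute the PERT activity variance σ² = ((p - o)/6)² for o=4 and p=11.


σ² = ((p - o) / 6)² = (p - o)² / 36
= (11 - 4)² / 36
= 7² / 36
= 49 / 36
= 1.3611


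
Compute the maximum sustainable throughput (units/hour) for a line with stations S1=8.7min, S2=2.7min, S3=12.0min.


Bottleneck = longest station time
Station times: [8.7, 2.7, 12.0]
Max = 12.0 min
Rate = 60 / 12.0
= 5.00 units/hour (bottleneck: 12.0min)


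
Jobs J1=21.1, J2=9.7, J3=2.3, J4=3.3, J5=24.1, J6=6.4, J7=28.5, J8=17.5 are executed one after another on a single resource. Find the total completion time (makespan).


Sequential makespan: sum all processing times
= 21.1 + 9.7 + 2.3 + 3.3 + 24.1 + 6.4 + 28.5 + 17.5
= 112.9 time units


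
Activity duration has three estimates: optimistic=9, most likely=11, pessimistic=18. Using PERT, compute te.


te = (o + 4m + p) / 6
= (9 + 4×11 + 18) / 6
= (9 + 44 + 18) / 6
= 71 / 6
= 11.83


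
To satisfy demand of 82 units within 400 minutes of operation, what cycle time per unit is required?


Cycle time = available time / demand
= 400 / 82
= 4.88 min/unit


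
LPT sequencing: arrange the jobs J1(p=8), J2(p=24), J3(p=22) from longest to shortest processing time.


LPT: sort by longest processing time first
  J2: p=24
  J3: p=22
  J1: p=8
Order: J2 → J3 → J1


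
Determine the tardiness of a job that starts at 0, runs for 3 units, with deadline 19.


Completion = start + processing = 0 + 3 = 3
Tardiness = max(0, C - d) = max(0, 3 - 19)
= max(0, -16)
= 0


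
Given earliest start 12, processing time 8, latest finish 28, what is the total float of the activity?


EF = ES + duration = 12 + 8 = 20
LS = LF - duration = 28 - 8 = 20
Total Float = LF - EF = 28 - 20
(or LS - ES = 20 - 12)
= 8


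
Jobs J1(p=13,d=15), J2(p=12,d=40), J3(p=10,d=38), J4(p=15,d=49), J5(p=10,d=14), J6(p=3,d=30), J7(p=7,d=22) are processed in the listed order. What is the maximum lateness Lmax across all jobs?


Lateness per job (L = C - d):
  J1: C=13, d=15, L=-2
  J2: C=25, d=40, L=-15
  J3: C=35, d=38, L=-3
  J4: C=50, d=49, L=1
  J5: C=60, d=14, L=46
  J6: C=63, d=30, L=33
  J7: C=70, d=22, L=48
Lmax = max(-2, -15, -3, 1, 46, 33, 48)
= 48


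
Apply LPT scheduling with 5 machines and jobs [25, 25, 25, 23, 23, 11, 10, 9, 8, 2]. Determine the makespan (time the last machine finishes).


Jobs (LPT sorted): [25, 25, 25, 23, 23, 11, 10, 9, 8, 2]
Machines: 5
  J=25 → Machine 1 (load: 0+25=25)
  J=25 → Machine 2 (load: 0+25=25)
  J=25 → Machine 3 (load: 0+25=25)
  J=23 → Machine 4 (load: 0+23=23)
  J=23 → Machine 5 (load: 0+23=23)
  J=11 → Machine 4 (load: 23+11=34)
  J=10 → Machine 5 (load: 23+10=33)
  J=9 → Machine 1 (load: 25+9=34)
  J=8 → Machine 2 (load: 25+8=33)
  J=2 → Machine 3 (load: 25+2=27)
Machine loads: [34, 33, 27, 34, 33]
Makespan = max = 34 time units


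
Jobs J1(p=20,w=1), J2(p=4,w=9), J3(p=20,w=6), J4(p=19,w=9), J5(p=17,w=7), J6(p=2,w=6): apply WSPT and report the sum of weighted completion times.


WSPT order (by p/w): J6 → J2 → J4 → J5 → J3 → J1
  J6: C=2, w·C=6×2=12
  J2: C=6, w·C=9×6=54
  J4: C=25, w·C=9×25=225
  J5: C=42, w·C=7×42=294
  J3: C=62, w·C=6×62=372
  J1: C=82, w·C=1×82=82
Σ w·C = 1039
= 1039


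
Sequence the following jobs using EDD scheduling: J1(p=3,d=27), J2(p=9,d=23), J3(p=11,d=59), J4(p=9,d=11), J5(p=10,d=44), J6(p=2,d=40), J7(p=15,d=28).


EDD: sort by earliest due date
  J4: d=11, p=9
  J2: d=23, p=9
  J1: d=27, p=3
  J7: d=28, p=15
  J6: d=40, p=2
  J5: d=44, p=10
  J3: d=59, p=11
Order: J4 → J2 → J1 → J7 → J6 → J5 → J3


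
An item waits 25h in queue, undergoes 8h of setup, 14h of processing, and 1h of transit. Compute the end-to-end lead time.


Lead time = queue + setup + processing + transit
= 25 + 8 + 14 + 1
= 48 hours


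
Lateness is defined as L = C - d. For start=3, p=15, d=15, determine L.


Completion = 3 + 15 = 18
Lateness = C - d = 18 - 15
= 3


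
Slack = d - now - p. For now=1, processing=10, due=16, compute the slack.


Slack = due - current_time - processing
= 16 - 1 - 10
= 5


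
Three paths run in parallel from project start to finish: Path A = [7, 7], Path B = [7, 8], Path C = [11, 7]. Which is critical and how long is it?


Path A: 7 + 7 = 14
Path B: 7 + 8 = 15
Path C: 11 + 7 = 18
Critical path = longest = max(14, 15, 18)
= 18 (Path C)


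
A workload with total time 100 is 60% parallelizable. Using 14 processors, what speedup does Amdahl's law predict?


Amdahl's law: T_p = T × ((1-p) + p/N)
= 100 × ((1-0.6) + 0.6/14)
= 100 × (0.40 + 0.0429)
= 100 × 0.4429
= 44.29
Speedup = 100/44.29
= 2.26×


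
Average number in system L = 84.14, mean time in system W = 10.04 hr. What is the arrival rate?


Little's law: L = λW → λ = L / W
= 84.14 / 10.04
= 8.38 per hour


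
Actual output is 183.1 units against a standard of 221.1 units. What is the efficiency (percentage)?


Efficiency = (actual / standard) × 100
= (183.1 / 221.1) × 100
= 82.8%


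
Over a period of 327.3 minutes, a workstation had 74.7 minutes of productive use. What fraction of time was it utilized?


Utilization = busy / total × 100
= 74.7 / 327.3 × 100
= 22.8%


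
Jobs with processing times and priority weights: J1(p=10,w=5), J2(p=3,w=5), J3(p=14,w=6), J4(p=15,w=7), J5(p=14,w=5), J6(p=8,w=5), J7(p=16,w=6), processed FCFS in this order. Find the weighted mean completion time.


Completion times:
  J1: C=10, w×C=5×10=50
  J2: C=13, w×C=5×13=65
  J3: C=27, w×C=6×27=162
  J4: C=42, w×C=7×42=294
  J5: C=56, w×C=5×56=280
  J6: C=64, w×C=5×64=320
  J7: C=80, w×C=6×80=480
Sum w×C = 1651
Sum w = 39
Weighted avg = 1651/39
= 42.33


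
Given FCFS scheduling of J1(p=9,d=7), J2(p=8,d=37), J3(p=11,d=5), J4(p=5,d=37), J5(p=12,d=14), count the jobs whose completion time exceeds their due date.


Completion vs due date:
  J1: C=9, d=7 → TARDY
  J2: C=17, d=37 → on time
  J3: C=28, d=5 → TARDY
  J4: C=33, d=37 → on time
  J5: C=45, d=14 → TARDY
Tardy jobs: J1, J3, J5
Count = 3


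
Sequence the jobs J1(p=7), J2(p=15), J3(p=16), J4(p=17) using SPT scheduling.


SPT: sort by shortest processing time
  J1: p=7
  J2: p=15
  J3: p=16
  J4: p=17
Order: J1 → J2 → J3 → J4


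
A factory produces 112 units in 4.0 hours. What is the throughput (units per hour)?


Throughput = units / time
= 112 / 4.0
= 28.0 units/hour


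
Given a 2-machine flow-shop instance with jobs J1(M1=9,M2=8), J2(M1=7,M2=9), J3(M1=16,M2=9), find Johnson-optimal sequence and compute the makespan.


Johnson's rule:
Group 1 (M1≤M2, sort by M1): ['J2']
Group 2 (M1>M2, sort desc M2): ['J3', 'J1']
Sequence: J2 → J3 → J1
Makespan calculation:
  J2: M1 done=7, M2 done=16
  J3: M1 done=23, M2 done=32
  J1: M1 done=32, M2 done=40
= Sequence: J2 → J3 → J1, Makespan: 40


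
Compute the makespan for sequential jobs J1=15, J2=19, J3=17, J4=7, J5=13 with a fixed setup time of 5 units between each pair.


Makespan = Σ processing + (n-1) × setup
= (15 + 19 + 17 + 7 + 13) + (5-1)×5
= 71 + 20
= 91 time units


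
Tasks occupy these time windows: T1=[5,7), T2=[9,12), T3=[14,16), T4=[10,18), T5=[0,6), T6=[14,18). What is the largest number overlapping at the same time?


Check each time point for overlaps:
  t=14: 3 tasks active (T3, T4, T6)
Max concurrent = 3


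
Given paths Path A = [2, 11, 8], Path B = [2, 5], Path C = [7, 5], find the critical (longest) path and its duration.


Path A: 2 + 11 + 8 = 21
Path B: 2 + 5 = 7
Path C: 7 + 5 = 12
Critical path = longest = max(21, 7, 12)
= 21 (Path A)


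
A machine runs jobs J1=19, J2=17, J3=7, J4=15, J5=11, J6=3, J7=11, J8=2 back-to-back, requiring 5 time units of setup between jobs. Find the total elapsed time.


Makespan = Σ processing + (n-1) × setup
= (19 + 17 + 7 + 15 + 11 + 3 + 11 + 2) + (8-1)×5
= 85 + 35
= 120 time units


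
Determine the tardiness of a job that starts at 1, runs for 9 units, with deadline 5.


Completion = start + processing = 1 + 9 = 10
Tardiness = max(0, C - d) = max(0, 10 - 5)
= max(0, 5)
= 5


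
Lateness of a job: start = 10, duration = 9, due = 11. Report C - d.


Completion = 10 + 9 = 19
Lateness = C - d = 19 - 11
= 8


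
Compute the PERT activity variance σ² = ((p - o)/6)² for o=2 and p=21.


σ² = ((p - o) / 6)² = (p - o)² / 36
= (21 - 2)² / 36
= 19² / 36
= 361 / 36
= 10.0278


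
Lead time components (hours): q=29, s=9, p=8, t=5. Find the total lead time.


Lead time = queue + setup + processing + transit
= 29 + 9 + 8 + 5
= 51 hours


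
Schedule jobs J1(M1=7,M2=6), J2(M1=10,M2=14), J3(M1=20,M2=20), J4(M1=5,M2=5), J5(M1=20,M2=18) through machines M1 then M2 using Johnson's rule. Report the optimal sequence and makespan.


Johnson's rule:
Group 1 (M1≤M2, sort by M1): ['J4', 'J2', 'J3']
Group 2 (M1>M2, sort desc M2): ['J5', 'J1']
Sequence: J4 → J2 → J3 → J5 → J1
Makespan calculation:
  J4: M1 done=5, M2 done=10
  J2: M1 done=15, M2 done=29
  J3: M1 done=35, M2 done=55
  J5: M1 done=55, M2 done=73
  J1: M1 done=62, M2 done=79
= Sequence: J4 → J2 → J3 → J5 → J1, Makespan: 79


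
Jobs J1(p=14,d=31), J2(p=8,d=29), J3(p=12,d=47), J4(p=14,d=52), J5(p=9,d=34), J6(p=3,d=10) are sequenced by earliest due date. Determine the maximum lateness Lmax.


EDD order: J6 → J2 → J1 → J5 → J3 → J4
Completion and lateness:
  J6: C=3, d=10, L=3-10=-7
  J2: C=11, d=29, L=11-29=-18
  J1: C=25, d=31, L=25-31=-6
  J5: C=34, d=34, L=34-34=0
  J3: C=46, d=47, L=46-47=-1
  J4: C=60, d=52, L=60-52=8
Lmax = max(-7, -18, -6, 0, -1, 8)
= 8
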